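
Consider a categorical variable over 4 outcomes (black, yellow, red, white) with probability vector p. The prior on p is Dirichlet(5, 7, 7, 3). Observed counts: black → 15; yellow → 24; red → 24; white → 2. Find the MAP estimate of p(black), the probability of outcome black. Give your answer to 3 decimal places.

The posterior is Dirichlet(αᵢ + nᵢ) = Dirichlet(20, 31, 31, 5).
For a Dirichlet(a₁,…,a_K) with all aᵢ > 1, the mode has j-th component (aⱼ − 1)/(Σaᵢ − K).
Here Σaᵢ = 87 and K = 4, so p(black) = (20 − 1)/(87 − 4) = 19/83 ≈ 0.229.

MAP estimate of p(black) = 0.229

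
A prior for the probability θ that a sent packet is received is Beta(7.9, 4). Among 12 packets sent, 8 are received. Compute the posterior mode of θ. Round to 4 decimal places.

θ̂_MAP = 0.6804

Prior: Beta(7.9, 4).
Data: 8 successes in 12 trials. The binomial likelihood contributes θ^8(1−θ)^4, so the posterior is Beta(7.9+8, 4+4) = Beta(15.9, 8).
For Beta(a, b) with a, b > 1 the mode is (a−1)/(a+b−2) = 14.9/21.9 ≈ 0.6804.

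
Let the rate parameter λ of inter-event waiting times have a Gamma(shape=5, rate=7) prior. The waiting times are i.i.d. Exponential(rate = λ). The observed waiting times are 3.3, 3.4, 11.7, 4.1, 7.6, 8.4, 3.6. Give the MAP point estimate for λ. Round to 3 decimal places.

The Exponential(rate=λ) likelihood is ∝ λ^n e^(−λΣtᵢ). Here n = 7 and Σtᵢ = 3.3 + 3.4 + 11.7 + 4.1 + 7.6 + 8.4 + 3.6 = 42.1.
Posterior ∝ λ^4e^(−7λ) · λ^7e^(−42.1λ) = λ^11e^(−49.1λ), i.e. Gamma(12, 49.1).
Mode = (a−1)/b = 11/49.1 ≈ 0.224.

λ̂_MAP = 0.224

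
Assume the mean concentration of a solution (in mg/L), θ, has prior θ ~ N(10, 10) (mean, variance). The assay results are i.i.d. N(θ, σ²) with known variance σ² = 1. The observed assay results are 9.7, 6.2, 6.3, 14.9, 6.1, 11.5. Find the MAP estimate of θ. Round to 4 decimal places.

θ̂_MAP = 9.1311

n = 6; x̄ = (9.7 + 6.2 + 6.3 + 14.9 + 6.1 + 11.5)/6 = 54.7/6 = 547/60 ≈ 9.1167.
For a Normal prior and Normal likelihood with known variance, the posterior is Normal; its mode equals its mean, the precision-weighted average.
Prior precision 1/σ₀² = 1/10 = 0.1; data precision n/σ² = 6/1 = 6.
θ̂ = (0.1·10 + 6·(547/60)) / (0.1 + 6) = 55.7/6.1 = 557/61 ≈ 9.1311.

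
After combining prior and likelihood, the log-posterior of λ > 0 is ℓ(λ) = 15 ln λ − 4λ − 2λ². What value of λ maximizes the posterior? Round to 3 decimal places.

ℓ'(λ) = 15/λ − 4 − 4λ. Setting this to zero and multiplying by λ: 4λ² + 4λ − 15 = 0.
λ = (−4 + √(4² + 4·4·15)) / (2·4) = (−4 + √256) / 8 = (−4 + 16)/8 = 3/2.
ℓ''(λ) = −15/λ² − 4 < 0, confirming a maximum.

λ̂_MAP = 1.500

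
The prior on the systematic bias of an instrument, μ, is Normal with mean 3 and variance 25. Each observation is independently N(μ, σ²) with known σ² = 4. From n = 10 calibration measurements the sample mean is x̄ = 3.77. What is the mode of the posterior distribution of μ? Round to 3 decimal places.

n = 10, x̄ = 3.77.
For a Normal prior and Normal likelihood with known variance, the posterior is Normal; its mode equals its mean, the precision-weighted average.
Prior precision 1/σ₀² = 1/25 = 0.04; data precision n/σ² = 10/4 = 2.5.
μ̂ = (0.04·3 + 2.5·3.77) / (0.04 + 2.5) = 9.545/2.54 = 1909/508 ≈ 3.758.

μ̂_MAP = 3.758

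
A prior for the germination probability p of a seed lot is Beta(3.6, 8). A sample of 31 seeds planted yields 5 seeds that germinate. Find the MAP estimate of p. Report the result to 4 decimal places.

p̂_MAP = 0.1872

Prior: Beta(3.6, 8).
Data: 5 successes in 31 trials. The binomial likelihood contributes p^5(1−p)^26, so the posterior is Beta(3.6+5, 8+26) = Beta(8.6, 34).
For Beta(a, b) with a, b > 1 the mode is (a−1)/(a+b−2) = 7.6/40.6 ≈ 0.1872.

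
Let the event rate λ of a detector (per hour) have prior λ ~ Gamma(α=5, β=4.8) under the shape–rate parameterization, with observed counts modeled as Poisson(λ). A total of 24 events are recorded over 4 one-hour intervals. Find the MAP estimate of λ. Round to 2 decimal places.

Σxᵢ = 24, n = 4.
Posterior ∝ λ^4e^(−4.8λ) · λ^24e^(−4λ) = λ^28e^(−8.8λ), i.e. Gamma(shape=29, rate=8.8).
The mode of a Gamma(a, b) with a ≥ 1 (shape–rate) is (a−1)/b = 28/8.8 ≈ 3.18.

λ̂_MAP = 3.18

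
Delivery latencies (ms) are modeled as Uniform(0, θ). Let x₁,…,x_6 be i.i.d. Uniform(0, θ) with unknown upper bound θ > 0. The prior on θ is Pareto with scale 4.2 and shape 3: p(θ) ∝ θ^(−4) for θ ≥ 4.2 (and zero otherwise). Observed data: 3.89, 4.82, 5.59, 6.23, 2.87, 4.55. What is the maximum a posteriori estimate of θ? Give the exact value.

The Uniform(0, θ) likelihood is θ^(−n) for θ ≥ max(xᵢ), zero otherwise. Here max(xᵢ) = 6.23.
Posterior ∝ θ^(−4) · θ^(−6) = θ^(−10) on θ ≥ max(4.2, 6.23) = 6.23.
This density is strictly decreasing in θ, so the posterior mode lies at the lower boundary of the support.

θ̂_MAP = 6.23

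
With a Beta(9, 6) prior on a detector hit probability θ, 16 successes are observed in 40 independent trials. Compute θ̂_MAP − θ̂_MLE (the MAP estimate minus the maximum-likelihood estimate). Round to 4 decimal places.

Posterior is Beta(25, 30); MAP = (25−1)/(55−2) = 24/53 ≈ 0.45283.
MLE ignores the prior: θ̂_MLE = k/n = 16/40 ≈ 0.40000.
Difference = 24/53 − 16/40 = 14/265 ≈ 0.0528.

MAP − MLE = 0.0528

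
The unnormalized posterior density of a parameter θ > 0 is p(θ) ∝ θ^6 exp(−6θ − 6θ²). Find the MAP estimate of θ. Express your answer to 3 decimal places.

θ̂_MAP = 0.500

ℓ'(θ) = 6/θ − 6 − 12θ. Setting this to zero and multiplying by θ: 12θ² + 6θ − 6 = 0.
θ = (−6 + √(6² + 4·12·6)) / (2·12) = (−6 + √324) / 24 = (−6 + 18)/24 = 1/2.
ℓ''(θ) = −6/θ² − 12 < 0, confirming a maximum.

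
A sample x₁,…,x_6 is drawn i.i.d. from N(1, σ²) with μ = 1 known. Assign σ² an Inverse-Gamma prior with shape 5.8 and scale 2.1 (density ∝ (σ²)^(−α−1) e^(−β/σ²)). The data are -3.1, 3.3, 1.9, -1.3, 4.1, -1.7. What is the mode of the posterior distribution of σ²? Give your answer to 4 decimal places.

Sum of squared deviations about the known mean: SS = (-3.1−1)² + (3.3−1)² + (1.9−1)² + (-1.3−1)² + (4.1−1)² + (-1.7−1)² = 45.1.
The Normal likelihood contributes (σ²)^(−n/2) exp(−SS/(2σ²)), so the posterior is Inverse-Gamma(α + n/2, β + SS/2) = Inverse-Gamma(8.8, 24.65).
The mode of Inverse-Gamma(a, b) is b/(a+1) = 24.65/9.8 ≈ 2.5153.

σ̂²_MAP = 2.5153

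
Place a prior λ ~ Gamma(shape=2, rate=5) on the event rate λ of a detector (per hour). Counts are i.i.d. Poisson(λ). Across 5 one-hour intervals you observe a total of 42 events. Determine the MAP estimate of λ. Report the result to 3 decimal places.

Σxᵢ = 42, n = 5.
Posterior ∝ λe^(−5λ) · λ^42e^(−5λ) = λ^43e^(−10λ), i.e. Gamma(shape=44, rate=10).
The mode of a Gamma(a, b) with a ≥ 1 (shape–rate) is (a−1)/b = 43/10 ≈ 4.300.

λ̂_MAP = 4.300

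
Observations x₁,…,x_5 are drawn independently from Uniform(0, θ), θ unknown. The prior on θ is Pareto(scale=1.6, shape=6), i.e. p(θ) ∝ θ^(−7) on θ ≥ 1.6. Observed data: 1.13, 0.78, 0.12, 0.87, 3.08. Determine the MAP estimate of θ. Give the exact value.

The Uniform(0, θ) likelihood is θ^(−n) for θ ≥ max(xᵢ), zero otherwise. Here max(xᵢ) = 3.08.
Posterior ∝ θ^(−7) · θ^(−5) = θ^(−12) on θ ≥ max(1.6, 3.08) = 3.08.
This density is strictly decreasing in θ, so the posterior mode lies at the lower boundary of the support.

θ̂_MAP = 3.08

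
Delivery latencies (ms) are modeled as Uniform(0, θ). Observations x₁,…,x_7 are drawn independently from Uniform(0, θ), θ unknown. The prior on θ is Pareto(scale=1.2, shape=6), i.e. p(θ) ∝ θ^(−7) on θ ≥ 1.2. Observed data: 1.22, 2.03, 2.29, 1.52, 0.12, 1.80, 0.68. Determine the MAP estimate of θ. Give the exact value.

The Uniform(0, θ) likelihood is θ^(−n) for θ ≥ max(xᵢ), zero otherwise. Here max(xᵢ) = 2.29.
Posterior ∝ θ^(−7) · θ^(−7) = θ^(−14) on θ ≥ max(1.2, 2.29) = 2.29.
This density is strictly decreasing in θ, so the posterior mode lies at the lower boundary of the support.

θ̂_MAP = 2.29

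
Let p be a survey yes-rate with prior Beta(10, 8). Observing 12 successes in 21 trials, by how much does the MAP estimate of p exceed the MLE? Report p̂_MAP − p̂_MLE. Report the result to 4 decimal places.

Posterior is Beta(22, 17); MAP = (22−1)/(39−2) = 21/37 ≈ 0.56757.
MLE ignores the prior: p̂_MLE = k/n = 12/21 ≈ 0.57143.
Difference = 21/37 − 12/21 = -1/259 ≈ -0.0039.

MAP − MLE = -0.0039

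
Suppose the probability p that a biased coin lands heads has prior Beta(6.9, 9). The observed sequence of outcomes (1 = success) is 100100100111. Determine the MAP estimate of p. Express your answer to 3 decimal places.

Prior: Beta(6.9, 9).
Data: 6 successes in 12 trials (from the sequence). The binomial likelihood contributes p^6(1−p)^6, so the posterior is Beta(6.9+6, 9+6) = Beta(12.9, 15).
For Beta(a, b) with a, b > 1 the mode is (a−1)/(a+b−2) = 11.9/25.9 ≈ 0.459.

p̂_MAP = 0.459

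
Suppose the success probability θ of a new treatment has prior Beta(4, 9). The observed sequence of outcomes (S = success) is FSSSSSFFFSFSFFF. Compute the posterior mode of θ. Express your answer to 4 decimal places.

Prior: Beta(4, 9).
Data: 7 successes in 15 trials (from the sequence). The binomial likelihood contributes θ^7(1−θ)^8, so the posterior is Beta(4+7, 9+8) = Beta(11, 17).
For Beta(a, b) with a, b > 1 the mode is (a−1)/(a+b−2) = 10/26 ≈ 0.3846.

θ̂_MAP = 0.3846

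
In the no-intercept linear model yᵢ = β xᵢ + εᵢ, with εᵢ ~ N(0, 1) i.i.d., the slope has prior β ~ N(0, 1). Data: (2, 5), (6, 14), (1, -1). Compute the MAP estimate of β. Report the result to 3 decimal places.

log p(β | y) = −Σ(yᵢ − βxᵢ)²/(2·1) − β²/(2·1) + const.
Setting the derivative to zero: Σxᵢ(yᵢ − βxᵢ)/1 − β/1 = 0, so β = Σxᵢyᵢ / (Σxᵢ² + σ²/τ²).
Σxᵢyᵢ = 2·5 + 6·14 + 1·(-1) = 93; Σxᵢ² = 41; σ²/τ² = 1.
β̂_MAP = 93 / (41 + 1) = 93/42 ≈ 2.214.

β̂_MAP = 2.214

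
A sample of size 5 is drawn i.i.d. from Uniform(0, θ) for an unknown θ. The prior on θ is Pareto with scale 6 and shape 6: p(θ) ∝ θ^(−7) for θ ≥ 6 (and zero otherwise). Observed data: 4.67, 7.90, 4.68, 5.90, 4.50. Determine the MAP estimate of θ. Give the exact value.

θ̂_MAP = 7.90

The Uniform(0, θ) likelihood is θ^(−n) for θ ≥ max(xᵢ), zero otherwise. Here max(xᵢ) = 7.90.
Posterior ∝ θ^(−7) · θ^(−5) = θ^(−12) on θ ≥ max(6, 7.90) = 7.90.
This density is strictly decreasing in θ, so the posterior mode lies at the lower boundary of the support.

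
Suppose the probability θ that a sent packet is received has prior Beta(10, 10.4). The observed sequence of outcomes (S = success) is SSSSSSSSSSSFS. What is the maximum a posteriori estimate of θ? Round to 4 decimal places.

Prior: Beta(10, 10.4).
Data: 12 successes in 13 trials (from the sequence). The binomial likelihood contributes θ^12(1−θ)^1, so the posterior is Beta(10+12, 10.4+1) = Beta(22, 11.4).
For Beta(a, b) with a, b > 1 the mode is (a−1)/(a+b−2) = 21/31.4 ≈ 0.6688.

θ̂_MAP = 0.6688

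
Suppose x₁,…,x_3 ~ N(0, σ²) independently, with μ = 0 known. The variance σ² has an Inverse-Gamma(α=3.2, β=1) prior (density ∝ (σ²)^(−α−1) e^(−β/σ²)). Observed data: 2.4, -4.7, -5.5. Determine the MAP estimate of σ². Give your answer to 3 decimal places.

σ̂²_MAP = 5.272

Sum of squared deviations about the known mean: SS = (2.4−0)² + (-4.7−0)² + (-5.5−0)² = 58.1.
The Normal likelihood contributes (σ²)^(−n/2) exp(−SS/(2σ²)), so the posterior is Inverse-Gamma(α + n/2, β + SS/2) = Inverse-Gamma(4.7, 30.05).
The mode of Inverse-Gamma(a, b) is b/(a+1) = 30.05/5.7 ≈ 5.272.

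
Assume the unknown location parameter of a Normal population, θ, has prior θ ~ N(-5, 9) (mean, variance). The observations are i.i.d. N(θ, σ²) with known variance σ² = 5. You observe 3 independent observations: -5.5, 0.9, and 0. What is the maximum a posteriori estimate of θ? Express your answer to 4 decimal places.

θ̂_MAP = -2.0750

n = 3; x̄ = ((-5.5) + 0.9 + 0)/3 = -4.6/3 = -23/15 ≈ -1.5333.
For a Normal prior and Normal likelihood with known variance, the posterior is Normal; its mode equals its mean, the precision-weighted average.
Prior precision 1/σ₀² = 1/9; data precision n/σ² = 3/5 = 0.6.
θ̂ = ((1/9)·(-5) + 0.6·(-23/15)) / (1/9 + 0.6) = (-332/225)/(32/45) = -2.0750.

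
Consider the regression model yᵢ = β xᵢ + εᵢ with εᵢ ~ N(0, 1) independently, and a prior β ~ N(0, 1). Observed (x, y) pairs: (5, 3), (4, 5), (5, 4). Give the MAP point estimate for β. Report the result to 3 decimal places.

β̂_MAP = 0.821

log p(β | y) = −Σ(yᵢ − βxᵢ)²/(2·1) − β²/(2·1) + const.
Setting the derivative to zero: Σxᵢ(yᵢ − βxᵢ)/1 − β/1 = 0, so β = Σxᵢyᵢ / (Σxᵢ² + σ²/τ²).
Σxᵢyᵢ = 5·3 + 4·5 + 5·4 = 55; Σxᵢ² = 66; σ²/τ² = 1.
β̂_MAP = 55 / (66 + 1) = 55/67 ≈ 0.821.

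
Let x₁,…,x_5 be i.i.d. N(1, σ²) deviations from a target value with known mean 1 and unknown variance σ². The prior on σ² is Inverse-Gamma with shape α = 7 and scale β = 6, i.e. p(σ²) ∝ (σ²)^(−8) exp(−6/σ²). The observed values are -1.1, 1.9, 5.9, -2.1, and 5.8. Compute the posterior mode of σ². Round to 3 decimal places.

σ̂²_MAP = 3.518

Sum of squared deviations about the known mean: SS = (-1.1−1)² + (1.9−1)² + (5.9−1)² + (-2.1−1)² + (5.8−1)² = 61.88.
The Normal likelihood contributes (σ²)^(−n/2) exp(−SS/(2σ²)), so the posterior is Inverse-Gamma(α + n/2, β + SS/2) = Inverse-Gamma(9.5, 36.94).
The mode of Inverse-Gamma(a, b) is b/(a+1) = 36.94/10.5 ≈ 3.518.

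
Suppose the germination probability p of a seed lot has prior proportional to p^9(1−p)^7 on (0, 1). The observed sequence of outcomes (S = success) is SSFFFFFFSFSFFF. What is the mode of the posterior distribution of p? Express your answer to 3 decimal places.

The prior density ∝ p^9(1−p)^7 is the kernel of Beta(10, 8).
Data: 4 successes in 14 trials (from the sequence). The binomial likelihood contributes p^4(1−p)^10, so the posterior is Beta(10+4, 8+10) = Beta(14, 18).
For Beta(a, b) with a, b > 1 the mode is (a−1)/(a+b−2) = 13/30 ≈ 0.433.

p̂_MAP = 0.433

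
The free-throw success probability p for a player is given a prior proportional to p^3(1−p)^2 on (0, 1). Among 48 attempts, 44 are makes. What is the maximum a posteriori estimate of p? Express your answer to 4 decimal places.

The prior density ∝ p^3(1−p)^2 is the kernel of Beta(4, 3).
Data: 44 successes in 48 trials. The binomial likelihood contributes p^44(1−p)^4, so the posterior is Beta(4+44, 3+4) = Beta(48, 7).
For Beta(a, b) with a, b > 1 the mode is (a−1)/(a+b−2) = 47/53 ≈ 0.8868.

p̂_MAP = 0.8868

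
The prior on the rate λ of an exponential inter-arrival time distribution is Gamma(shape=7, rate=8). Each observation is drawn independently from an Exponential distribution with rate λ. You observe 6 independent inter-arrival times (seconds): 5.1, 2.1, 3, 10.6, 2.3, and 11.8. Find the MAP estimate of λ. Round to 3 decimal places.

The Exponential(rate=λ) likelihood is ∝ λ^n e^(−λΣtᵢ). Here n = 6 and Σtᵢ = 5.1 + 2.1 + 3 + 10.6 + 2.3 + 11.8 = 34.9.
Posterior ∝ λ^6e^(−8λ) · λ^6e^(−34.9λ) = λ^12e^(−42.9λ), i.e. Gamma(13, 42.9).
Mode = (a−1)/b = 12/42.9 ≈ 0.280.

λ̂_MAP = 0.280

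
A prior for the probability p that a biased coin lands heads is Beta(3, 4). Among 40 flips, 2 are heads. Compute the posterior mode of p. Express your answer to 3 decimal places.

Prior: Beta(3, 4).
Data: 2 successes in 40 trials. The binomial likelihood contributes p^2(1−p)^38, so the posterior is Beta(3+2, 4+38) = Beta(5, 42).
For Beta(a, b) with a, b > 1 the mode is (a−1)/(a+b−2) = 4/45 ≈ 0.089.

p̂_MAP = 0.089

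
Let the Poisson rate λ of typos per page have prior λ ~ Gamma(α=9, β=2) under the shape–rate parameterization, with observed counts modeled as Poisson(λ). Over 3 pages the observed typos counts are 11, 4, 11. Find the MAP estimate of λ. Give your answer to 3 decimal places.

Σxᵢ = 11+4+11 = 26, with n = 3.
Posterior ∝ λ^8e^(−2λ) · λ^26e^(−3λ) = λ^34e^(−5λ), i.e. Gamma(shape=35, rate=5).
The mode of a Gamma(a, b) with a ≥ 1 (shape–rate) is (a−1)/b = 34/5 ≈ 6.800.

λ̂_MAP = 6.800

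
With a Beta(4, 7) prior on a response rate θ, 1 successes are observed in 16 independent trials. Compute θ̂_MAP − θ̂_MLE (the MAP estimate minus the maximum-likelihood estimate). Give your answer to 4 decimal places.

MAP − MLE = 0.0975

Posterior is Beta(5, 22); MAP = (5−1)/(27−2) = 4/25 ≈ 0.16000.
MLE ignores the prior: θ̂_MLE = k/n = 1/16 ≈ 0.06250.
Difference = 4/25 − 1/16 = 39/400 ≈ 0.0975.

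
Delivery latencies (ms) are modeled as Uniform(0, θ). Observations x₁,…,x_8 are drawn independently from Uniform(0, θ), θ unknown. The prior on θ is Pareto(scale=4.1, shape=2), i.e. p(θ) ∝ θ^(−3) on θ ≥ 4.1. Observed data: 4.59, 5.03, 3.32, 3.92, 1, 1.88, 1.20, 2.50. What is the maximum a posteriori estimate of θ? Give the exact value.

θ̂_MAP = 5.03

The Uniform(0, θ) likelihood is θ^(−n) for θ ≥ max(xᵢ), zero otherwise. Here max(xᵢ) = 5.03.
Posterior ∝ θ^(−3) · θ^(−8) = θ^(−11) on θ ≥ max(4.1, 5.03) = 5.03.
This density is strictly decreasing in θ, so the posterior mode lies at the lower boundary of the support.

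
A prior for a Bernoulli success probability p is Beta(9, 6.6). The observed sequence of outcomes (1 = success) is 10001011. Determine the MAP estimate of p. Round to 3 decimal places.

p̂_MAP = 0.556

Prior: Beta(9, 6.6).
Data: 4 successes in 8 trials (from the sequence). The binomial likelihood contributes p^4(1−p)^4, so the posterior is Beta(9+4, 6.6+4) = Beta(13, 10.6).
For Beta(a, b) with a, b > 1 the mode is (a−1)/(a+b−2) = 12/21.6 ≈ 0.556.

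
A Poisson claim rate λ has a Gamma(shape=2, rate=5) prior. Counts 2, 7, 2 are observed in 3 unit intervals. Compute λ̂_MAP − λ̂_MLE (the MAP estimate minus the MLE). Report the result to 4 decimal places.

Σxᵢ = 11. Posterior is Gamma(13, 8); MAP = (13−1)/8 = 12/8 ≈ 1.50000.
MLE = x̄ = 11/3 ≈ 3.66667.
Difference = 12/8 − 11/3 = -13/6 ≈ -2.1667.

MAP − MLE = -2.1667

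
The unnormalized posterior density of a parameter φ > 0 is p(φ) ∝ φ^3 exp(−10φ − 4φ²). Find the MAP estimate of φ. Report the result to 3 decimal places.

ℓ'(φ) = 3/φ − 10 − 8φ. Setting this to zero and multiplying by φ: 8φ² + 10φ − 3 = 0.
φ = (−10 + √(10² + 4·8·3)) / (2·8) = (−10 + √196) / 16 = (−10 + 14)/16 = 1/4.
ℓ''(φ) = −3/φ² − 8 < 0, confirming a maximum.

φ̂_MAP = 0.250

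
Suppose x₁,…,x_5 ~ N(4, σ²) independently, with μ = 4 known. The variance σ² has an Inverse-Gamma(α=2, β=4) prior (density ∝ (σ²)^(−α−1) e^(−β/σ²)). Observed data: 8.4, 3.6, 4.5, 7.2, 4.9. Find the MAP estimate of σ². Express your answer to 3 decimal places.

Sum of squared deviations about the known mean: SS = (8.4−4)² + (3.6−4)² + (4.5−4)² + (7.2−4)² + (4.9−4)² = 30.82.
The Normal likelihood contributes (σ²)^(−n/2) exp(−SS/(2σ²)), so the posterior is Inverse-Gamma(α + n/2, β + SS/2) = Inverse-Gamma(4.5, 19.41).
The mode of Inverse-Gamma(a, b) is b/(a+1) = 19.41/5.5 ≈ 3.529.

σ̂²_MAP = 3.529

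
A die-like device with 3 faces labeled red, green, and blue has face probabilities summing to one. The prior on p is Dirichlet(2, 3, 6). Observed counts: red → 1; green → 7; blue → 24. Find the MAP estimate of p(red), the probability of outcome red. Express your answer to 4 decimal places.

The posterior is Dirichlet(αᵢ + nᵢ) = Dirichlet(3, 10, 30).
For a Dirichlet(a₁,…,a_K) with all aᵢ > 1, the mode has j-th component (aⱼ − 1)/(Σaᵢ − K).
Here Σaᵢ = 43 and K = 3, so p(red) = (3 − 1)/(43 − 3) = 2/40 ≈ 0.0500.

MAP estimate of p(red) = 0.0500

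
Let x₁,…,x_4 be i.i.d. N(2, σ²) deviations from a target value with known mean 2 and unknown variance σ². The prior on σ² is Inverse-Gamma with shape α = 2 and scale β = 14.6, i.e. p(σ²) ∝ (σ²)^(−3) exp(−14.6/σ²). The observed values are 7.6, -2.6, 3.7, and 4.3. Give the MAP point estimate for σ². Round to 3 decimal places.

Sum of squared deviations about the known mean: SS = (7.6−2)² + (-2.6−2)² + (3.7−2)² + (4.3−2)² = 60.7.
The Normal likelihood contributes (σ²)^(−n/2) exp(−SS/(2σ²)), so the posterior is Inverse-Gamma(α + n/2, β + SS/2) = Inverse-Gamma(4, 44.95).
The mode of Inverse-Gamma(a, b) is b/(a+1) = 44.95/5 ≈ 8.990.

σ̂²_MAP = 8.990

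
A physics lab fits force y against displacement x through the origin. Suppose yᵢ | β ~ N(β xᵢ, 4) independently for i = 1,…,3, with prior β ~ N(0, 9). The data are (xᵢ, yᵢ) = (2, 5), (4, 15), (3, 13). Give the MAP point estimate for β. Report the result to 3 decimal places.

β̂_MAP = 3.702

log p(β | y) = −Σ(yᵢ − βxᵢ)²/(2·4) − β²/(2·9) + const.
Setting the derivative to zero: Σxᵢ(yᵢ − βxᵢ)/4 − β/9 = 0, so β = Σxᵢyᵢ / (Σxᵢ² + σ²/τ²).
Σxᵢyᵢ = 2·5 + 4·15 + 3·13 = 109; Σxᵢ² = 29; σ²/τ² = 4/9.
β̂_MAP = 109 / (29 + 4/9) = 109/(265/9) = 981/265 ≈ 3.702.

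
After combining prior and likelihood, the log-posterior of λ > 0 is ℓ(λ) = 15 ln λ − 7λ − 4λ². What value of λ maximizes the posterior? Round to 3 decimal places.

ℓ'(λ) = 15/λ − 7 − 8λ. Setting this to zero and multiplying by λ: 8λ² + 7λ − 15 = 0.
λ = (−7 + √(7² + 4·8·15)) / (2·8) = (−7 + √529) / 16 = (−7 + 23)/16 = 1.
ℓ''(λ) = −15/λ² − 8 < 0, confirming a maximum.

λ̂_MAP = 1.000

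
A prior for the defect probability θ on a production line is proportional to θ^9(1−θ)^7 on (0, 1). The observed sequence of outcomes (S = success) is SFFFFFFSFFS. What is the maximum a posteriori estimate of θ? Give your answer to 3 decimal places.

θ̂_MAP = 0.444

The prior density ∝ θ^9(1−θ)^7 is the kernel of Beta(10, 8).
Data: 3 successes in 11 trials (from the sequence). The binomial likelihood contributes θ^3(1−θ)^8, so the posterior is Beta(10+3, 8+8) = Beta(13, 16).
For Beta(a, b) with a, b > 1 the mode is (a−1)/(a+b−2) = 12/27 ≈ 0.444.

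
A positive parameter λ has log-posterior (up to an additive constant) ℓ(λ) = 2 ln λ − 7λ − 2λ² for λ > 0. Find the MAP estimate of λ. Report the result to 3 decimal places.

λ̂_MAP = 0.250

ℓ'(λ) = 2/λ − 7 − 4λ. Setting this to zero and multiplying by λ: 4λ² + 7λ − 2 = 0.
λ = (−7 + √(7² + 4·4·2)) / (2·4) = (−7 + √81) / 8 = (−7 + 9)/8 = 1/4.
ℓ''(λ) = −2/λ² − 4 < 0, confirming a maximum.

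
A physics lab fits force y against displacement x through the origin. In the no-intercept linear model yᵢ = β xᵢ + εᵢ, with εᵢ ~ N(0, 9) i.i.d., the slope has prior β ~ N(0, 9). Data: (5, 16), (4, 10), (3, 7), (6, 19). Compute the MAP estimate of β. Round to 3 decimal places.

β̂_MAP = 2.931

log p(β | y) = −Σ(yᵢ − βxᵢ)²/(2·9) − β²/(2·9) + const.
Setting the derivative to zero: Σxᵢ(yᵢ − βxᵢ)/9 − β/9 = 0, so β = Σxᵢyᵢ / (Σxᵢ² + σ²/τ²).
Σxᵢyᵢ = 5·16 + 4·10 + 3·7 + 6·19 = 255; Σxᵢ² = 86; σ²/τ² = 1.
β̂_MAP = 255 / (86 + 1) = 255/87 ≈ 2.931.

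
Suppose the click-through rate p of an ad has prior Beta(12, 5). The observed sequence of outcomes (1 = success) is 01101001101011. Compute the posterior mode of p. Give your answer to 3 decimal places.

Prior: Beta(12, 5).
Data: 8 successes in 14 trials (from the sequence). The binomial likelihood contributes p^8(1−p)^6, so the posterior is Beta(12+8, 5+6) = Beta(20, 11).
For Beta(a, b) with a, b > 1 the mode is (a−1)/(a+b−2) = 19/29 ≈ 0.655.

p̂_MAP = 0.655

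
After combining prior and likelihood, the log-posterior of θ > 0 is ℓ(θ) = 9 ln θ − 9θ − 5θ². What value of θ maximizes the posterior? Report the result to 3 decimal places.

ℓ'(θ) = 9/θ − 9 − 10θ. Setting this to zero and multiplying by θ: 10θ² + 9θ − 9 = 0.
θ = (−9 + √(9² + 4·10·9)) / (2·10) = (−9 + √441) / 20 = (−9 + 21)/20 = 3/5.
ℓ''(θ) = −9/θ² − 10 < 0, confirming a maximum.

θ̂_MAP = 0.600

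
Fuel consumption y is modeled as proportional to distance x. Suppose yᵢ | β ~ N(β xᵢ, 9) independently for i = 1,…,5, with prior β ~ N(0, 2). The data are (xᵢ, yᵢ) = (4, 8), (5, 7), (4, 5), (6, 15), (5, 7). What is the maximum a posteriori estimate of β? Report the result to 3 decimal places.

log p(β | y) = −Σ(yᵢ − βxᵢ)²/(2·9) − β²/(2·2) + const.
Setting the derivative to zero: Σxᵢ(yᵢ − βxᵢ)/9 − β/2 = 0, so β = Σxᵢyᵢ / (Σxᵢ² + σ²/τ²).
Σxᵢyᵢ = 4·8 + 5·7 + 4·5 + 6·15 + 5·7 = 212; Σxᵢ² = 118; σ²/τ² = 4.5.
β̂_MAP = 212 / (118 + 4.5) = 212/122.5 ≈ 1.731.

β̂_MAP = 1.731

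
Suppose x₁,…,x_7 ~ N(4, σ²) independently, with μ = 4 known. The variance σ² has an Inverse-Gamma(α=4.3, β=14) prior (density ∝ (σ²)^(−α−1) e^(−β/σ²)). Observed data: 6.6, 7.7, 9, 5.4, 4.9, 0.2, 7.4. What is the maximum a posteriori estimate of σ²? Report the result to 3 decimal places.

Sum of squared deviations about the known mean: SS = (6.6−4)² + (7.7−4)² + (9−4)² + (5.4−4)² + (4.9−4)² + (0.2−4)² + (7.4−4)² = 74.22.
The Normal likelihood contributes (σ²)^(−n/2) exp(−SS/(2σ²)), so the posterior is Inverse-Gamma(α + n/2, β + SS/2) = Inverse-Gamma(7.8, 51.11).
The mode of Inverse-Gamma(a, b) is b/(a+1) = 51.11/8.8 ≈ 5.808.

σ̂²_MAP = 5.808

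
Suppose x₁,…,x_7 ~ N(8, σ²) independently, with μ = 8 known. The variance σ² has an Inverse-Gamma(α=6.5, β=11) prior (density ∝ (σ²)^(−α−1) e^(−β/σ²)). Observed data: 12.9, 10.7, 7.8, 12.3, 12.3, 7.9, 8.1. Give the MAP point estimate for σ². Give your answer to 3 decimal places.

σ̂²_MAP = 4.106

Sum of squared deviations about the known mean: SS = (12.9−8)² + (10.7−8)² + (7.8−8)² + (12.3−8)² + (12.3−8)² + (7.9−8)² + (8.1−8)² = 68.34.
The Normal likelihood contributes (σ²)^(−n/2) exp(−SS/(2σ²)), so the posterior is Inverse-Gamma(α + n/2, β + SS/2) = Inverse-Gamma(10, 45.17).
The mode of Inverse-Gamma(a, b) is b/(a+1) = 45.17/11 ≈ 4.106.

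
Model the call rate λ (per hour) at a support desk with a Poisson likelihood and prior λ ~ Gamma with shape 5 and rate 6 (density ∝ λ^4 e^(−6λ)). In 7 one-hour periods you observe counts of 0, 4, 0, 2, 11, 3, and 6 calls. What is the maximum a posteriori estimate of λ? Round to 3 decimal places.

Σxᵢ = 0+4+0+2+11+3+6 = 26, with n = 7.
Posterior ∝ λ^4e^(−6λ) · λ^26e^(−7λ) = λ^30e^(−13λ), i.e. Gamma(shape=31, rate=13).
The mode of a Gamma(a, b) with a ≥ 1 (shape–rate) is (a−1)/b = 30/13 ≈ 2.308.

λ̂_MAP = 2.308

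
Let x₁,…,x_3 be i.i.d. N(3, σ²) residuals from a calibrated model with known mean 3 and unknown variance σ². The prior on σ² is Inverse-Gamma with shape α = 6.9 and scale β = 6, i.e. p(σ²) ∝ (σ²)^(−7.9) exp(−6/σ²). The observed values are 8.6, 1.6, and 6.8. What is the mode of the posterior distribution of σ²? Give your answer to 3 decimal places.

Sum of squared deviations about the known mean: SS = (8.6−3)² + (1.6−3)² + (6.8−3)² = 47.76.
The Normal likelihood contributes (σ²)^(−n/2) exp(−SS/(2σ²)), so the posterior is Inverse-Gamma(α + n/2, β + SS/2) = Inverse-Gamma(8.4, 29.88).
The mode of Inverse-Gamma(a, b) is b/(a+1) = 29.88/9.4 ≈ 3.179.

σ̂²_MAP = 3.179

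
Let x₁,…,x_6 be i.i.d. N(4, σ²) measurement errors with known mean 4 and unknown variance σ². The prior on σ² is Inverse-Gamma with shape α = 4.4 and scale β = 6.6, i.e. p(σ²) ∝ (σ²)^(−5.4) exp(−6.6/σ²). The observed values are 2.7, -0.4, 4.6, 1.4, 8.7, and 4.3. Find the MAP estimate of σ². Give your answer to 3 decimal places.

σ̂²_MAP = 3.783

Sum of squared deviations about the known mean: SS = (2.7−4)² + (-0.4−4)² + (4.6−4)² + (1.4−4)² + (8.7−4)² + (4.3−4)² = 50.35.
The Normal likelihood contributes (σ²)^(−n/2) exp(−SS/(2σ²)), so the posterior is Inverse-Gamma(α + n/2, β + SS/2) = Inverse-Gamma(7.4, 31.775).
The mode of Inverse-Gamma(a, b) is b/(a+1) = 31.775/8.4 ≈ 3.783.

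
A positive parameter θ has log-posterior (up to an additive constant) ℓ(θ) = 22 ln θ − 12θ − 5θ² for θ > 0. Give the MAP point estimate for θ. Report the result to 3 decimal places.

ℓ'(θ) = 22/θ − 12 − 10θ. Setting this to zero and multiplying by θ: 10θ² + 12θ − 22 = 0.
θ = (−12 + √(12² + 4·10·22)) / (2·10) = (−12 + √1024) / 20 = (−12 + 32)/20 = 1.
ℓ''(θ) = −22/θ² − 10 < 0, confirming a maximum.

θ̂_MAP = 1.000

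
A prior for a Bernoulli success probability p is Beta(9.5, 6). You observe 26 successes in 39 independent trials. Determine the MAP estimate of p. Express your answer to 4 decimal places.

p̂_MAP = 0.6571

Prior: Beta(9.5, 6).
Data: 26 successes in 39 trials. The binomial likelihood contributes p^26(1−p)^13, so the posterior is Beta(9.5+26, 6+13) = Beta(35.5, 19).
For Beta(a, b) with a, b > 1 the mode is (a−1)/(a+b−2) = 34.5/52.5 ≈ 0.6571.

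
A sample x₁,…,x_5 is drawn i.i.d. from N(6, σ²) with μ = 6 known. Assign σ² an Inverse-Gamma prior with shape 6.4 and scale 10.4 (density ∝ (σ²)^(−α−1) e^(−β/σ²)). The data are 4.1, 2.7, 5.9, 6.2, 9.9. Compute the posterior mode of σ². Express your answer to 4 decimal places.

Sum of squared deviations about the known mean: SS = (4.1−6)² + (2.7−6)² + (5.9−6)² + (6.2−6)² + (9.9−6)² = 29.76.
The Normal likelihood contributes (σ²)^(−n/2) exp(−SS/(2σ²)), so the posterior is Inverse-Gamma(α + n/2, β + SS/2) = Inverse-Gamma(8.9, 25.28).
The mode of Inverse-Gamma(a, b) is b/(a+1) = 25.28/9.9 ≈ 2.5535.

σ̂²_MAP = 2.5535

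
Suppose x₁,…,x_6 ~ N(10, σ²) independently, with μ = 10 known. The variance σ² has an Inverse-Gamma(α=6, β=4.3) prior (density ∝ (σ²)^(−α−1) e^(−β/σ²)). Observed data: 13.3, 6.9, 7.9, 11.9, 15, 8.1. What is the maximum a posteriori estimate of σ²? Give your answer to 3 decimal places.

σ̂²_MAP = 3.287

Sum of squared deviations about the known mean: SS = (13.3−10)² + (6.9−10)² + (7.9−10)² + (11.9−10)² + (15−10)² + (8.1−10)² = 57.13.
The Normal likelihood contributes (σ²)^(−n/2) exp(−SS/(2σ²)), so the posterior is Inverse-Gamma(α + n/2, β + SS/2) = Inverse-Gamma(9, 32.865).
The mode of Inverse-Gamma(a, b) is b/(a+1) = 32.865/10 ≈ 3.287.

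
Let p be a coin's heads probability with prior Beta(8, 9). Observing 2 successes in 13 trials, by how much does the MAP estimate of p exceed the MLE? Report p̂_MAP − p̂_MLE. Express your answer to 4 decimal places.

MAP − MLE = 0.1676

Posterior is Beta(10, 20); MAP = (10−1)/(30−2) = 9/28 ≈ 0.32143.
MLE ignores the prior: p̂_MLE = k/n = 2/13 ≈ 0.15385.
Difference = 9/28 − 2/13 = 61/364 ≈ 0.1676.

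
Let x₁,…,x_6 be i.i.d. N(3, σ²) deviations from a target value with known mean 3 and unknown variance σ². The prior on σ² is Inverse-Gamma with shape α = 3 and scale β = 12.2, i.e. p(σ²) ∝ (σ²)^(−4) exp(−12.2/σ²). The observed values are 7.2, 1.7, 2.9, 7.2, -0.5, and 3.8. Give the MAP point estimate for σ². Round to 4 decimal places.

Sum of squared deviations about the known mean: SS = (7.2−3)² + (1.7−3)² + (2.9−3)² + (7.2−3)² + (-0.5−3)² + (3.8−3)² = 49.87.
The Normal likelihood contributes (σ²)^(−n/2) exp(−SS/(2σ²)), so the posterior is Inverse-Gamma(α + n/2, β + SS/2) = Inverse-Gamma(6, 37.135).
The mode of Inverse-Gamma(a, b) is b/(a+1) = 37.135/7 ≈ 5.3050.

σ̂²_MAP = 5.3050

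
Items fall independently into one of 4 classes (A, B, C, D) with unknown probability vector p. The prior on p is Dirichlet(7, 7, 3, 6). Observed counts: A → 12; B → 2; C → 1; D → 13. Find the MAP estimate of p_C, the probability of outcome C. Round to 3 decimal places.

MAP estimate of p_C = 0.064

The posterior is Dirichlet(αᵢ + nᵢ) = Dirichlet(19, 9, 4, 19).
For a Dirichlet(a₁,…,a_K) with all aᵢ > 1, the mode has j-th component (aⱼ − 1)/(Σaᵢ − K).
Here Σaᵢ = 51 and K = 4, so p_C = (4 − 1)/(51 − 4) = 3/47 ≈ 0.064.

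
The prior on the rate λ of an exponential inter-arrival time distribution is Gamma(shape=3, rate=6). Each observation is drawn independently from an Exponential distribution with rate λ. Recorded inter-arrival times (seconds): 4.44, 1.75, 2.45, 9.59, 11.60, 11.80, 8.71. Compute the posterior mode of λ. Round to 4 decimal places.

λ̂_MAP = 0.1597

The Exponential(rate=λ) likelihood is ∝ λ^n e^(−λΣtᵢ). Here n = 7 and Σtᵢ = 4.44 + 1.75 + 2.45 + 9.59 + 11.60 + 11.80 + 8.71 = 50.34.
Posterior ∝ λ^2e^(−6λ) · λ^7e^(−50.34λ) = λ^9e^(−56.34λ), i.e. Gamma(10, 56.34).
Mode = (a−1)/b = 9/56.34 ≈ 0.1597.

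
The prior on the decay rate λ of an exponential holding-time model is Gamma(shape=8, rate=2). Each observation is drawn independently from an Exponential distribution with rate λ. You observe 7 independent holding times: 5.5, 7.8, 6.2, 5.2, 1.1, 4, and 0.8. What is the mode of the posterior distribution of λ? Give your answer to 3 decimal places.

λ̂_MAP = 0.429

The Exponential(rate=λ) likelihood is ∝ λ^n e^(−λΣtᵢ). Here n = 7 and Σtᵢ = 5.5 + 7.8 + 6.2 + 5.2 + 1.1 + 4 + 0.8 = 30.6.
Posterior ∝ λ^7e^(−2λ) · λ^7e^(−30.6λ) = λ^14e^(−32.6λ), i.e. Gamma(15, 32.6).
Mode = (a−1)/b = 14/32.6 ≈ 0.429.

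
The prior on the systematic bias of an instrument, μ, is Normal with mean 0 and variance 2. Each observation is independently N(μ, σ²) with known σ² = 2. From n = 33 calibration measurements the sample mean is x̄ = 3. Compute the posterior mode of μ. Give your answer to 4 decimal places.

μ̂_MAP = 2.9118

n = 33, x̄ = 3.
For a Normal prior and Normal likelihood with known variance, the posterior is Normal; its mode equals its mean, the precision-weighted average.
Prior precision 1/σ₀² = 1/2 = 0.5; data precision n/σ² = 33/2 = 16.5.
μ̂ = (0.5·0 + 16.5·3) / (0.5 + 16.5) = 49.5/17 = 99/34 ≈ 2.9118.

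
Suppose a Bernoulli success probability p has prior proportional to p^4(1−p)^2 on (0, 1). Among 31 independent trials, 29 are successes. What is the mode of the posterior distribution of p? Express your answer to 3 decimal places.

The prior density ∝ p^4(1−p)^2 is the kernel of Beta(5, 3).
Data: 29 successes in 31 trials. The binomial likelihood contributes p^29(1−p)^2, so the posterior is Beta(5+29, 3+2) = Beta(34, 5).
For Beta(a, b) with a, b > 1 the mode is (a−1)/(a+b−2) = 33/37 ≈ 0.892.

p̂_MAP = 0.892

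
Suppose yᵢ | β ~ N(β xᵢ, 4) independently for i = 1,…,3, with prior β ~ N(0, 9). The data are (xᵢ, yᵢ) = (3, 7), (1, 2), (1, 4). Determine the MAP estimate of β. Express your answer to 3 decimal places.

β̂_MAP = 2.359

log p(β | y) = −Σ(yᵢ − βxᵢ)²/(2·4) − β²/(2·9) + const.
Setting the derivative to zero: Σxᵢ(yᵢ − βxᵢ)/4 − β/9 = 0, so β = Σxᵢyᵢ / (Σxᵢ² + σ²/τ²).
Σxᵢyᵢ = 3·7 + 1·2 + 1·4 = 27; Σxᵢ² = 11; σ²/τ² = 4/9.
β̂_MAP = 27 / (11 + 4/9) = 27/(103/9) = 243/103 ≈ 2.359.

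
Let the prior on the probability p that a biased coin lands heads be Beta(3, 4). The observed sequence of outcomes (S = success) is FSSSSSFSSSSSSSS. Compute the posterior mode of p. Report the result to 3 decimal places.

p̂_MAP = 0.750

Prior: Beta(3, 4).
Data: 13 successes in 15 trials (from the sequence). The binomial likelihood contributes p^13(1−p)^2, so the posterior is Beta(3+13, 4+2) = Beta(16, 6).
For Beta(a, b) with a, b > 1 the mode is (a−1)/(a+b−2) = 15/20 ≈ 0.750.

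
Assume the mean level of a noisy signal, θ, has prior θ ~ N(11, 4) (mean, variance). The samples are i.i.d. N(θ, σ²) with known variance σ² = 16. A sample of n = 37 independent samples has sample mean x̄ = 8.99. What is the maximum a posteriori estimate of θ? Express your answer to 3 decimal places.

θ̂_MAP = 9.186

n = 37, x̄ = 8.99.
For a Normal prior and Normal likelihood with known variance, the posterior is Normal; its mode equals its mean, the precision-weighted average.
Prior precision 1/σ₀² = 1/4 = 0.25; data precision n/σ² = 37/16 = 2.3125.
θ̂ = (0.25·11 + 2.3125·8.99) / (0.25 + 2.3125) = 23.539375/2.5625 = 37663/4100 ≈ 9.186.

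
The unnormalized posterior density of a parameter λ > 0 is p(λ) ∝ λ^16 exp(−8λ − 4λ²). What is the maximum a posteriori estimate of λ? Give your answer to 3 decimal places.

λ̂_MAP = 1.000

ℓ'(λ) = 16/λ − 8 − 8λ. Setting this to zero and multiplying by λ: 8λ² + 8λ − 16 = 0.
λ = (−8 + √(8² + 4·8·16)) / (2·8) = (−8 + √576) / 16 = (−8 + 24)/16 = 1.
ℓ''(λ) = −16/λ² − 8 < 0, confirming a maximum.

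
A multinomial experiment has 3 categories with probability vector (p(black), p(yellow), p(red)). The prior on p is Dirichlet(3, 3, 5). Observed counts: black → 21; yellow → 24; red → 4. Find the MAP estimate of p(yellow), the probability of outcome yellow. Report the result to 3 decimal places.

MAP estimate of p(yellow) = 0.456

The posterior is Dirichlet(αᵢ + nᵢ) = Dirichlet(24, 27, 9).
For a Dirichlet(a₁,…,a_K) with all aᵢ > 1, the mode has j-th component (aⱼ − 1)/(Σaᵢ − K).
Here Σaᵢ = 60 and K = 3, so p(yellow) = (27 − 1)/(60 − 3) = 26/57 ≈ 0.456.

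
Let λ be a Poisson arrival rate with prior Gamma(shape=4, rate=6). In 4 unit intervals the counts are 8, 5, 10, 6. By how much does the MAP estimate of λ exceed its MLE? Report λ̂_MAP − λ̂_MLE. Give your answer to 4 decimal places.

Σxᵢ = 29. Posterior is Gamma(33, 10); MAP = (33−1)/10 = 32/10 ≈ 3.20000.
MLE = x̄ = 29/4 ≈ 7.25000.
Difference = 32/10 − 29/4 = -81/20 ≈ -4.0500.

MAP − MLE = -4.0500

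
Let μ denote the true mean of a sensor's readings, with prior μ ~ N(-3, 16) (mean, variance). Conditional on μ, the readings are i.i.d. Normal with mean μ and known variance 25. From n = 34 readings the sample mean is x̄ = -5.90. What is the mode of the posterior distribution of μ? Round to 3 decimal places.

μ̂_MAP = -5.773

n = 34, x̄ = -5.90.
For a Normal prior and Normal likelihood with known variance, the posterior is Normal; its mode equals its mean, the precision-weighted average.
Prior precision 1/σ₀² = 1/16 = 0.0625; data precision n/σ² = 34/25 = 1.36.
μ̂ = (0.0625·(-3) + 1.36·(-5.9)) / (0.0625 + 1.36) = (-8.2115)/1.4225 = -16423/2845 ≈ -5.773.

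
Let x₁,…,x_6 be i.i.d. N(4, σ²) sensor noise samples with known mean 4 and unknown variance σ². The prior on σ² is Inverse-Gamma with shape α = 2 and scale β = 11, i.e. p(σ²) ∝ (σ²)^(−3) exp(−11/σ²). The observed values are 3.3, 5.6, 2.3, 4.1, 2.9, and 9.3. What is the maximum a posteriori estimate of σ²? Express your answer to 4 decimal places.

Sum of squared deviations about the known mean: SS = (3.3−4)² + (5.6−4)² + (2.3−4)² + (4.1−4)² + (2.9−4)² + (9.3−4)² = 35.25.
The Normal likelihood contributes (σ²)^(−n/2) exp(−SS/(2σ²)), so the posterior is Inverse-Gamma(α + n/2, β + SS/2) = Inverse-Gamma(5, 28.625).
The mode of Inverse-Gamma(a, b) is b/(a+1) = 28.625/6 ≈ 4.7708.

σ̂²_MAP = 4.7708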